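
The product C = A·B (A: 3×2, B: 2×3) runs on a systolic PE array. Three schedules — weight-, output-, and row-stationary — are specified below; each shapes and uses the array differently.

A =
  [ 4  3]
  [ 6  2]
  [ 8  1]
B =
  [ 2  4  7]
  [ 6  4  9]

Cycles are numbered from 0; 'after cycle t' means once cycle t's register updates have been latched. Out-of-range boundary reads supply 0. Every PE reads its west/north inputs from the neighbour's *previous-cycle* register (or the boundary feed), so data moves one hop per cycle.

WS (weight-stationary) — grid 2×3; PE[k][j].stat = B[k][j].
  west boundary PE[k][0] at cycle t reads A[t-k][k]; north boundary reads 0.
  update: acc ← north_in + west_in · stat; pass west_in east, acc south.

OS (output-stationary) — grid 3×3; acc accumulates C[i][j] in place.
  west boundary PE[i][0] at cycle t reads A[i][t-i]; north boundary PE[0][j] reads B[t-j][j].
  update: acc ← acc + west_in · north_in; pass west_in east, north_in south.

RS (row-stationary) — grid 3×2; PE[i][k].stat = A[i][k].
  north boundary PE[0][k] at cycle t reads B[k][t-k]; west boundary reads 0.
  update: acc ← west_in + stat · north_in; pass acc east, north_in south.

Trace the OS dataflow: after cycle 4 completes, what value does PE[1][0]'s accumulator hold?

OS 3×3: PE[1][0] cycle-by-cycle (with neighbour feeds):
  0: (0,0).acc=8  regs=<4,2>
  0: (1,0).acc=0  regs=<0,0>
  1: (0,0).acc=26  regs=<3,6>
  1: (1,0).acc=12  regs=<6,2>
  2: (0,0).acc=26  regs=<0,0>
  2: (1,0).acc=24  regs=<2,6>
  3: (0,0).acc=26  regs=<0,0>
  3: (1,0).acc=24  regs=<0,0>
  4: (0,0).acc=26  regs=<0,0>
  4: (1,0).acc=24  regs=<0,0>

PE[1][0].acc = 24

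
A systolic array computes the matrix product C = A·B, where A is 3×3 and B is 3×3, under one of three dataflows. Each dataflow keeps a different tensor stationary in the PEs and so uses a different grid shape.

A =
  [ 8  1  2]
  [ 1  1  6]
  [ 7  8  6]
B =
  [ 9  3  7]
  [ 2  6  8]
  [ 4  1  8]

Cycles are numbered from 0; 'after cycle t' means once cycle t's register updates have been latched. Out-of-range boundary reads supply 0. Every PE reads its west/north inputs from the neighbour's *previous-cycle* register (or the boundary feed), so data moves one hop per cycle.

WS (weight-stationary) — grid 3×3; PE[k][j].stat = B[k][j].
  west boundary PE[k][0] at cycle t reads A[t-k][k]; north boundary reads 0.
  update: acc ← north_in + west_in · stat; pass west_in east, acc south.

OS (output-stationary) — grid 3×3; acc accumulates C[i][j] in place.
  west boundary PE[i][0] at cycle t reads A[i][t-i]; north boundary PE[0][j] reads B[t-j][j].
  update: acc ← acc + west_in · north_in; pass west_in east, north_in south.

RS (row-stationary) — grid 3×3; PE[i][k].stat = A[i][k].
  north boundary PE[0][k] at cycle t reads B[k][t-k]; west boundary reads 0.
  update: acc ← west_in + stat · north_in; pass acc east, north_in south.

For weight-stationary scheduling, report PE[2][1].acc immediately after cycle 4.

PE[2][1].acc = 15

WS on a 3×3 grid — tracing PE[2][1] and its feeders:
  t=0 PE[1][1]: acc=0 h=0 v=0
  t=0 PE[2][0]: acc=0 h=0 v=0
  t=0 PE[2][1]: acc=0 h=0 v=0
  t=1 PE[1][1]: acc=0 h=0 v=0
  t=1 PE[2][0]: acc=0 h=0 v=0
  t=1 PE[2][1]: acc=0 h=0 v=0
  t=2 PE[1][1]: acc=30 h=1 v=30
  t=2 PE[2][0]: acc=82 h=2 v=82
  t=2 PE[2][1]: acc=0 h=0 v=0
  t=3 PE[1][1]: acc=9 h=1 v=9
  t=3 PE[2][0]: acc=35 h=6 v=35
  t=3 PE[2][1]: acc=32 h=2 v=32
  t=4 PE[1][1]: acc=69 h=8 v=69
  t=4 PE[2][0]: acc=103 h=6 v=103
  t=4 PE[2][1]: acc=15 h=6 v=15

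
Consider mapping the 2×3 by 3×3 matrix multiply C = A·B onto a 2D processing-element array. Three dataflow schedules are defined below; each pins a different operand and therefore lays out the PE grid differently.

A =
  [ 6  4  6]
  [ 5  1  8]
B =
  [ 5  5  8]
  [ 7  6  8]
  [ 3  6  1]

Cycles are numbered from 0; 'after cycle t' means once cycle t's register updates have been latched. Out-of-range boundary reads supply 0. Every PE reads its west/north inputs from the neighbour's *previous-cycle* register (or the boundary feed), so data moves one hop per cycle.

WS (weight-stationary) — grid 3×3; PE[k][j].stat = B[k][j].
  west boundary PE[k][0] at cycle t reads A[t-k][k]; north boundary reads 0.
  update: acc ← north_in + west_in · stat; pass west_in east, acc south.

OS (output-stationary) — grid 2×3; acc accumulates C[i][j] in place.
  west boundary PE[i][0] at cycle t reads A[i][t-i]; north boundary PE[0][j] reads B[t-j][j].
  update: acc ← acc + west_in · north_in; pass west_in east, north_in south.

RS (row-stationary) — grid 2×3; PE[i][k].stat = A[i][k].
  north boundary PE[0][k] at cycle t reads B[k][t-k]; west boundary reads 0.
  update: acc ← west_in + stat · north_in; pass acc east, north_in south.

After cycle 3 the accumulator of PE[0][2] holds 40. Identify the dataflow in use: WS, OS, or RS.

WS (3×3 grid), PE[0][2]:
  0: (0,2).acc=0  regs=<0,0>
  1: (0,2).acc=0  regs=<0,0>
  2: (0,2).acc=48  regs=<6,48>
  3: (0,2).acc=40  regs=<5,40>
OS (2×3 grid), PE[0][2]:
  0: (0,2).acc=0  regs=<0,0>
  1: (0,2).acc=0  regs=<0,0>
  2: (0,2).acc=48  regs=<6,8>
  3: (0,2).acc=80  regs=<4,8>
RS (2×3 grid), PE[0][2]:
  0: (0,2).acc=0  regs=<0,0>
  1: (0,2).acc=0  regs=<0,0>
  2: (0,2).acc=76  regs=<76,3>
  3: (0,2).acc=90  regs=<90,6>

dataflow = WS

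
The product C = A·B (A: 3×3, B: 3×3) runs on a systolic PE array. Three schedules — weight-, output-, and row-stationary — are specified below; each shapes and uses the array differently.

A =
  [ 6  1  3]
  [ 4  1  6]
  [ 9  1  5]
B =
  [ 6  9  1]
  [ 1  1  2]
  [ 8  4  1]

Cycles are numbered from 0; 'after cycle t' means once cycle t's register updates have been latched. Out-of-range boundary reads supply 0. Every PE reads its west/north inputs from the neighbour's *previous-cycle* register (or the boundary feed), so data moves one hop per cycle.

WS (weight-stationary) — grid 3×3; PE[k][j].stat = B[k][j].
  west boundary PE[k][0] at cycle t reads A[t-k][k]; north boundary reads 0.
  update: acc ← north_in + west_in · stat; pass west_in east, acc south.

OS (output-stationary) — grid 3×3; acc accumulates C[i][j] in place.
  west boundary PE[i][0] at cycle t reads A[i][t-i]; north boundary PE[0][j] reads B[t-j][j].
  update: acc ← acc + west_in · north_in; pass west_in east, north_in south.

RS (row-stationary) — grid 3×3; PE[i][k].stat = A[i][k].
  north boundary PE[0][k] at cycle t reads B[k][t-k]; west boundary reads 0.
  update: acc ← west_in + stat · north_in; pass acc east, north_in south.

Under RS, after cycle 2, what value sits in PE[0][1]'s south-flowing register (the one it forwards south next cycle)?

RS (3×3). Following PE[0][1] plus its west/north inputs:
  @0  [0,0]  acc 36  |  →36  ↓6
  @0  [0,1]  acc 0  |  →0  ↓0
  @1  [0,0]  acc 54  |  →54  ↓9
  @1  [0,1]  acc 37  |  →37  ↓1
  @2  [0,0]  acc 6  |  →6  ↓1
  @2  [0,1]  acc 55  |  →55  ↓1

register = 1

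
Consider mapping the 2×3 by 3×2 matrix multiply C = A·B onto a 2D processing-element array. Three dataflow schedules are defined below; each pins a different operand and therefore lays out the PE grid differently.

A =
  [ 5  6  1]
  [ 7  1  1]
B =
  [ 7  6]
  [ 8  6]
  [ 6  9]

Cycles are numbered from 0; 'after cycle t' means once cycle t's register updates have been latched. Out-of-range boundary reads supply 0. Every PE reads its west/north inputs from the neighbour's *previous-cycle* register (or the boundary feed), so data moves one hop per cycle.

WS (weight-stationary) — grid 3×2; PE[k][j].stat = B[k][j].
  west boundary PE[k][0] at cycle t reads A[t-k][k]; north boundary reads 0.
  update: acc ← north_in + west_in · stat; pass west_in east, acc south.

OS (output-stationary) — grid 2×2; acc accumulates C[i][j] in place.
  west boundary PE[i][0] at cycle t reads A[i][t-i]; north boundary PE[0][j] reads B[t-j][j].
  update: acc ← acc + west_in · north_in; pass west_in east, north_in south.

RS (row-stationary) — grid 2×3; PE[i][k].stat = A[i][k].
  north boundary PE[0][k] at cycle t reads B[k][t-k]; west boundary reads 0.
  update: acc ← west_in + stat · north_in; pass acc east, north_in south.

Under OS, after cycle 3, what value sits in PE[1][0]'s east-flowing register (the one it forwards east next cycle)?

register = 1

OS on a 2×2 grid — tracing PE[1][0] and its feeders:
  c0 r0c0: 35 / 5 / 7
  c0 r1c0: 0 / 0 / 0
  c1 r0c0: 83 / 6 / 8
  c1 r1c0: 49 / 7 / 7
  c2 r0c0: 89 / 1 / 6
  c2 r1c0: 57 / 1 / 8
  c3 r0c0: 89 / 0 / 0
  c3 r1c0: 63 / 1 / 6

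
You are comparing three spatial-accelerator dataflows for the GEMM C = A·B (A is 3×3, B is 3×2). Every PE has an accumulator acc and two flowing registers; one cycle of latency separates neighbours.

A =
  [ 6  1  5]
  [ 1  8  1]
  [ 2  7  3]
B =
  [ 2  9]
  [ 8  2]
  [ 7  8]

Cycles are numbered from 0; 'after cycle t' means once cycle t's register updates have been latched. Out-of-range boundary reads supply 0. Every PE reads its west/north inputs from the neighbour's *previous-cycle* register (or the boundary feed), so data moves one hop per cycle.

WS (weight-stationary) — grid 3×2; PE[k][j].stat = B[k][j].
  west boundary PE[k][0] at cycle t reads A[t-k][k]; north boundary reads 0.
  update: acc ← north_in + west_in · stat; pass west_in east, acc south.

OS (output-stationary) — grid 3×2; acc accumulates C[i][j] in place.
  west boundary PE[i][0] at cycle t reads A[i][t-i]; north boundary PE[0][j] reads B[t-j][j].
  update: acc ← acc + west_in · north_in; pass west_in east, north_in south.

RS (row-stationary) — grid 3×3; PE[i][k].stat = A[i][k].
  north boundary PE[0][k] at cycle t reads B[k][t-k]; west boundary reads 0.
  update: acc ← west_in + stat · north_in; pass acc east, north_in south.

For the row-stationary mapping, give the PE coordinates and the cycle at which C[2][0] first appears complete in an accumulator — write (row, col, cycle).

(row, col, cycle) = (2, 2, 4)

RS: C[2][0] accumulates in PE[2][2]:
  0: (2,2).acc=0  regs=<0,0>
  1: (2,2).acc=0  regs=<0,0>
  2: (2,2).acc=0  regs=<0,0>
  3: (2,2).acc=0  regs=<0,0>
  4: (2,2).acc=81  regs=<81,7>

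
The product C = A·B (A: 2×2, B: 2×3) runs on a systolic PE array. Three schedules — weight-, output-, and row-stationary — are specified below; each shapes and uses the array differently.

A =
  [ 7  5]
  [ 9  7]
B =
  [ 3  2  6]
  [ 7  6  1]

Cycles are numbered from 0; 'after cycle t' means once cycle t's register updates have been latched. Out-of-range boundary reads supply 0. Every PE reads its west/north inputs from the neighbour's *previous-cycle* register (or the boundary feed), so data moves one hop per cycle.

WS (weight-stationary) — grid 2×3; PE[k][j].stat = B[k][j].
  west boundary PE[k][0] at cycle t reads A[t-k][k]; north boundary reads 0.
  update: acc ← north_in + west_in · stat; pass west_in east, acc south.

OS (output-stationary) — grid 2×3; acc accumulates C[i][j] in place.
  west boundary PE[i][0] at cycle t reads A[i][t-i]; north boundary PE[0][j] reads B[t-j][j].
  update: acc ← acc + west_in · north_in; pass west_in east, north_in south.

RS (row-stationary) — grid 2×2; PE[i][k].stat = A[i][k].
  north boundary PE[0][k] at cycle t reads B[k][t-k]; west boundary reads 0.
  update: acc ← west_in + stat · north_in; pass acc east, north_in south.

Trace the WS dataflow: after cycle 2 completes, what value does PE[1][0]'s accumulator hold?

WS on a 2×3 grid — tracing PE[1][0] and its feeders:
  cycle 0: PE[0][0] → acc 21, east 7, south 21
  cycle 0: PE[1][0] → acc 0, east 0, south 0
  cycle 1: PE[0][0] → acc 27, east 9, south 27
  cycle 1: PE[1][0] → acc 56, east 5, south 56
  cycle 2: PE[0][0] → acc 0, east 0, south 0
  cycle 2: PE[1][0] → acc 76, east 7, south 76

PE[1][0].acc = 76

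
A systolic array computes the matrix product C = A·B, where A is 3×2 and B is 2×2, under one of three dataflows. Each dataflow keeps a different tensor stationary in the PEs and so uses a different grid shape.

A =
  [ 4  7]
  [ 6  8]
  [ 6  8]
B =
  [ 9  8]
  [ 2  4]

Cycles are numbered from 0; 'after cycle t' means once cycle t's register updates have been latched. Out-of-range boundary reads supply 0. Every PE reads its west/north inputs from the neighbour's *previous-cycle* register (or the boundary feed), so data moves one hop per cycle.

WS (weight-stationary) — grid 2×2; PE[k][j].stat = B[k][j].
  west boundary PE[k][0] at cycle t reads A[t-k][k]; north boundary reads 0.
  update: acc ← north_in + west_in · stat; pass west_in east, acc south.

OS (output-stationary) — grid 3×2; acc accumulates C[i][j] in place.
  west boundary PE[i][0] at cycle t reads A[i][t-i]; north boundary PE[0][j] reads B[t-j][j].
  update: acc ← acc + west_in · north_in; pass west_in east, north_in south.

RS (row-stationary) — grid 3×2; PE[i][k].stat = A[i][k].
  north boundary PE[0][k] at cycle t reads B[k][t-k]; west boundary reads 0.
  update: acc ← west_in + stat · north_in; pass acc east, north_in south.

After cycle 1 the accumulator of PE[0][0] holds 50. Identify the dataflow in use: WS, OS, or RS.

dataflow = OS

Under WS (2×2), PE[0][0]:
  t=0 PE[0][0]: acc=36 h=4 v=36
  t=1 PE[0][0]: acc=54 h=6 v=54
Under OS (3×2), PE[0][0]:
  t=0 PE[0][0]: acc=36 h=4 v=9
  t=1 PE[0][0]: acc=50 h=7 v=2
Under RS (3×2), PE[0][0]:
  t=0 PE[0][0]: acc=36 h=36 v=9
  t=1 PE[0][0]: acc=32 h=32 v=8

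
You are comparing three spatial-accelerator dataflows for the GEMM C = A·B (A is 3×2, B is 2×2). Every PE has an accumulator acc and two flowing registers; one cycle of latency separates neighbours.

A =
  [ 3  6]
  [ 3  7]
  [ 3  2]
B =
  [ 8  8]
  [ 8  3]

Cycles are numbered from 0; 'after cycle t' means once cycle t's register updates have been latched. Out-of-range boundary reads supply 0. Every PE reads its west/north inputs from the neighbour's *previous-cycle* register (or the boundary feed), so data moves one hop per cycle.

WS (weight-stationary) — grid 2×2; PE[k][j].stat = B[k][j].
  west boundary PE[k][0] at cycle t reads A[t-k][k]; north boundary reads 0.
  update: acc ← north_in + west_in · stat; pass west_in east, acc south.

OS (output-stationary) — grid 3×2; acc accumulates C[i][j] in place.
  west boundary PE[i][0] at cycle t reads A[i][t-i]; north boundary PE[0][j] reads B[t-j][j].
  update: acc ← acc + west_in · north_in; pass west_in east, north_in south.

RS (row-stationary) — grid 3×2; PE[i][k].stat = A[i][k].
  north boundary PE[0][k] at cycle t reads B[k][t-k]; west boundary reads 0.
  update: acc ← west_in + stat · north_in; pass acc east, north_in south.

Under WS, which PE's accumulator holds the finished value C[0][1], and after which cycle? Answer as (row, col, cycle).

Under WS, C[0][1] lands at PE[1][1]:
  c0 r1c1: 0 / 0 / 0
  c1 r1c1: 0 / 0 / 0
  c2 r1c1: 42 / 6 / 42

(row, col, cycle) = (1, 1, 2)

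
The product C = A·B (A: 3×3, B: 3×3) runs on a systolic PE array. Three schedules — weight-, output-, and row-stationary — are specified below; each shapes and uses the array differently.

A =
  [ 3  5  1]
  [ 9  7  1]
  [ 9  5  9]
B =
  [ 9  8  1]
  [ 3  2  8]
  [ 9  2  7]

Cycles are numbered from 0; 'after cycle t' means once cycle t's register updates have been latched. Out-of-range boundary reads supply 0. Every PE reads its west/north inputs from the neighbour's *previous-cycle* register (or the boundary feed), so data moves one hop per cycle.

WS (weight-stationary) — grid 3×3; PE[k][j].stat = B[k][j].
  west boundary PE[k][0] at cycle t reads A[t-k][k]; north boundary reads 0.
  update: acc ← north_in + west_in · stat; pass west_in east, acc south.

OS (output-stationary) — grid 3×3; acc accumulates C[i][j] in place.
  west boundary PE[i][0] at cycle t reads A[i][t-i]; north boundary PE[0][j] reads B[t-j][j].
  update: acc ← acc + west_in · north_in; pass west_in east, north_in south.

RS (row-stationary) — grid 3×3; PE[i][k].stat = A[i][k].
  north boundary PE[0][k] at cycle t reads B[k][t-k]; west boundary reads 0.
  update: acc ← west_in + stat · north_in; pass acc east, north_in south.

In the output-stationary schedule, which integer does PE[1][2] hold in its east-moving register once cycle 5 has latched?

OS (3×3). Following PE[1][2] plus its west/north inputs:
  @0  [0,2]  acc 0  |  →0  ↓0
  @0  [1,1]  acc 0  |  →0  ↓0
  @0  [1,2]  acc 0  |  →0  ↓0
  @1  [0,2]  acc 0  |  →0  ↓0
  @1  [1,1]  acc 0  |  →0  ↓0
  @1  [1,2]  acc 0  |  →0  ↓0
  @2  [0,2]  acc 3  |  →3  ↓1
  @2  [1,1]  acc 72  |  →9  ↓8
  @2  [1,2]  acc 0  |  →0  ↓0
  @3  [0,2]  acc 43  |  →5  ↓8
  @3  [1,1]  acc 86  |  →7  ↓2
  @3  [1,2]  acc 9  |  →9  ↓1
  @4  [0,2]  acc 50  |  →1  ↓7
  @4  [1,1]  acc 88  |  →1  ↓2
  @4  [1,2]  acc 65  |  →7  ↓8
  @5  [0,2]  acc 50  |  →0  ↓0
  @5  [1,1]  acc 88  |  →0  ↓0
  @5  [1,2]  acc 72  |  →1  ↓7

register = 1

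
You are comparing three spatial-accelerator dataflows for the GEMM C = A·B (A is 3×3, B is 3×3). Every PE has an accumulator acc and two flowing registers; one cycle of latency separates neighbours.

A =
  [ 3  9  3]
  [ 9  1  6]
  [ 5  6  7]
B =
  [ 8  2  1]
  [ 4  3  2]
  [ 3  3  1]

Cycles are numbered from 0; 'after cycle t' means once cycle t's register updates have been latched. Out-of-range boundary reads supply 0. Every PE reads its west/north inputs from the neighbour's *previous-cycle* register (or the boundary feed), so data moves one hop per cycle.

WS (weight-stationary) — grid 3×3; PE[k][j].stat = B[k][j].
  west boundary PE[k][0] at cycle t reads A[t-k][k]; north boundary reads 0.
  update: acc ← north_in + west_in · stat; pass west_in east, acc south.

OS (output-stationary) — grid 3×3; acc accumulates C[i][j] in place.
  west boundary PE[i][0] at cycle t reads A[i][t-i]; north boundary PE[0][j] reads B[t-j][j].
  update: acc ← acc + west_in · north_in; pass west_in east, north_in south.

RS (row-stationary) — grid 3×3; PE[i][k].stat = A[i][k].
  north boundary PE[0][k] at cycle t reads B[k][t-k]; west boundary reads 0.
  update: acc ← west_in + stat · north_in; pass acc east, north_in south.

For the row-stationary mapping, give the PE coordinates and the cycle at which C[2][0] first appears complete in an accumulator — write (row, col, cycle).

RS — PE[2][2] is where C[2][0] collects:
  @0  [2,2]  acc 0  |  →0  ↓0
  @1  [2,2]  acc 0  |  →0  ↓0
  @2  [2,2]  acc 0  |  →0  ↓0
  @3  [2,2]  acc 0  |  →0  ↓0
  @4  [2,2]  acc 85  |  →85  ↓3

(row, col, cycle) = (2, 2, 4)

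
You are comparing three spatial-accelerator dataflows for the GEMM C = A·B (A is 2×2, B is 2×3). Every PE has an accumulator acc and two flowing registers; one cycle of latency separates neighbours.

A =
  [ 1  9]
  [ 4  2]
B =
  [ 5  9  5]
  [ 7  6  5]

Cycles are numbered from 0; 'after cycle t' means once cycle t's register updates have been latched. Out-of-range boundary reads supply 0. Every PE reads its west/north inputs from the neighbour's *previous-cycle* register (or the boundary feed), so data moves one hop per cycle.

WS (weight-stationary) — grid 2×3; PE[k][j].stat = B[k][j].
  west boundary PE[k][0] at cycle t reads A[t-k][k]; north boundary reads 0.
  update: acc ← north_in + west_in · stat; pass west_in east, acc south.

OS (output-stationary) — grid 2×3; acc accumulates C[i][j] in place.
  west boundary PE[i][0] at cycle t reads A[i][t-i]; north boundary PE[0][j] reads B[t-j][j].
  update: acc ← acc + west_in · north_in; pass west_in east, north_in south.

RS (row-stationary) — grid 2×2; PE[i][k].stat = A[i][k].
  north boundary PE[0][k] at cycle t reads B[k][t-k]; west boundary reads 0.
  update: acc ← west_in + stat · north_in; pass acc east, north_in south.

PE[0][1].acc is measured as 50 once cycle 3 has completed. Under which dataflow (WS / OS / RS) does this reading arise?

dataflow = RS

WS (2×3 grid), PE[0][1]:
  step 0 · PE0,1: acc=0; fwd→0 fwd↓0
  step 1 · PE0,1: acc=9; fwd→1 fwd↓9
  step 2 · PE0,1: acc=36; fwd→4 fwd↓36
  step 3 · PE0,1: acc=0; fwd→0 fwd↓0
OS (2×3 grid), PE[0][1]:
  step 0 · PE0,1: acc=0; fwd→0 fwd↓0
  step 1 · PE0,1: acc=9; fwd→1 fwd↓9
  step 2 · PE0,1: acc=63; fwd→9 fwd↓6
  step 3 · PE0,1: acc=63; fwd→0 fwd↓0
RS (2×2 grid), PE[0][1]:
  step 0 · PE0,1: acc=0; fwd→0 fwd↓0
  step 1 · PE0,1: acc=68; fwd→68 fwd↓7
  step 2 · PE0,1: acc=63; fwd→63 fwd↓6
  step 3 · PE0,1: acc=50; fwd→50 fwd↓5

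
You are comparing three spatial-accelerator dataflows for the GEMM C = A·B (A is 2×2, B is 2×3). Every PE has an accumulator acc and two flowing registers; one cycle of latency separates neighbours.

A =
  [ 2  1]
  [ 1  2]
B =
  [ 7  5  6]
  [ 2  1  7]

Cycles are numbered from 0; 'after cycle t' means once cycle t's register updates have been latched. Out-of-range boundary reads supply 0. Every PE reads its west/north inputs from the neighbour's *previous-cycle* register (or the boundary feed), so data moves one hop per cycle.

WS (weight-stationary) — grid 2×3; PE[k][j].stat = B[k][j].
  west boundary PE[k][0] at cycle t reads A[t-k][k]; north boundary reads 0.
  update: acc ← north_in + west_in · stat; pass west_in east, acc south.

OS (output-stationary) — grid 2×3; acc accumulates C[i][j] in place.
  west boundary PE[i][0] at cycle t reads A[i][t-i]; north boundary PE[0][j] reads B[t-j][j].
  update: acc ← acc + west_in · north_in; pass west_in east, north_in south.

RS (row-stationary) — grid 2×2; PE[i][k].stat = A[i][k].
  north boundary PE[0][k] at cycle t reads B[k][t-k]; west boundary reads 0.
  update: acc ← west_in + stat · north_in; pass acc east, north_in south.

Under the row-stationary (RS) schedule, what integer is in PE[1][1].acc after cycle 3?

PE[1][1].acc = 7

RS 2×2: PE[1][1] cycle-by-cycle (with neighbour feeds):
  step 0 · PE0,1: acc=0; fwd→0 fwd↓0
  step 0 · PE1,0: acc=0; fwd→0 fwd↓0
  step 0 · PE1,1: acc=0; fwd→0 fwd↓0
  step 1 · PE0,1: acc=16; fwd→16 fwd↓2
  step 1 · PE1,0: acc=7; fwd→7 fwd↓7
  step 1 · PE1,1: acc=0; fwd→0 fwd↓0
  step 2 · PE0,1: acc=11; fwd→11 fwd↓1
  step 2 · PE1,0: acc=5; fwd→5 fwd↓5
  step 2 · PE1,1: acc=11; fwd→11 fwd↓2
  step 3 · PE0,1: acc=19; fwd→19 fwd↓7
  step 3 · PE1,0: acc=6; fwd→6 fwd↓6
  step 3 · PE1,1: acc=7; fwd→7 fwd↓1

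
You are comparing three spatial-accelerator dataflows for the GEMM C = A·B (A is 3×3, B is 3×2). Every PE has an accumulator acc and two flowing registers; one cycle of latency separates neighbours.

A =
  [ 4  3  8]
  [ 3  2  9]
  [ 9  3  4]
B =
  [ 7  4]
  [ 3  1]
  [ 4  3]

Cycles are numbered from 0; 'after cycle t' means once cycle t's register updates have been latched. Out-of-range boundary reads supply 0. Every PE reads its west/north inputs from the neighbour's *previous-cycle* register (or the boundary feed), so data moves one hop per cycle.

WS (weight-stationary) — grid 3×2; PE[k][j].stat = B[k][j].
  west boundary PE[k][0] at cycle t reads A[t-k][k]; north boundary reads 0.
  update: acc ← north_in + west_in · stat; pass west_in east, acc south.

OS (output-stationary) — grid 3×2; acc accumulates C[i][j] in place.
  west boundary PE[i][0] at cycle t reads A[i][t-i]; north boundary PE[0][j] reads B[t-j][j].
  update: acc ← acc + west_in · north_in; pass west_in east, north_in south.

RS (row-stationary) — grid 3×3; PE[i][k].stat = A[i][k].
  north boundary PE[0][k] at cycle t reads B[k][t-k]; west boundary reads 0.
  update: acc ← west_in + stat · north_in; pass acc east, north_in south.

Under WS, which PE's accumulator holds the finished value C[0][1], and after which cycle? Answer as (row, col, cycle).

(row, col, cycle) = (2, 1, 3)

WS — PE[2][1] is where C[0][1] collects:
  after 0 — PE[2][1] acc=0, pass-E 0, pass-S 0
  after 1 — PE[2][1] acc=0, pass-E 0, pass-S 0
  after 2 — PE[2][1] acc=0, pass-E 0, pass-S 0
  after 3 — PE[2][1] acc=43, pass-E 8, pass-S 43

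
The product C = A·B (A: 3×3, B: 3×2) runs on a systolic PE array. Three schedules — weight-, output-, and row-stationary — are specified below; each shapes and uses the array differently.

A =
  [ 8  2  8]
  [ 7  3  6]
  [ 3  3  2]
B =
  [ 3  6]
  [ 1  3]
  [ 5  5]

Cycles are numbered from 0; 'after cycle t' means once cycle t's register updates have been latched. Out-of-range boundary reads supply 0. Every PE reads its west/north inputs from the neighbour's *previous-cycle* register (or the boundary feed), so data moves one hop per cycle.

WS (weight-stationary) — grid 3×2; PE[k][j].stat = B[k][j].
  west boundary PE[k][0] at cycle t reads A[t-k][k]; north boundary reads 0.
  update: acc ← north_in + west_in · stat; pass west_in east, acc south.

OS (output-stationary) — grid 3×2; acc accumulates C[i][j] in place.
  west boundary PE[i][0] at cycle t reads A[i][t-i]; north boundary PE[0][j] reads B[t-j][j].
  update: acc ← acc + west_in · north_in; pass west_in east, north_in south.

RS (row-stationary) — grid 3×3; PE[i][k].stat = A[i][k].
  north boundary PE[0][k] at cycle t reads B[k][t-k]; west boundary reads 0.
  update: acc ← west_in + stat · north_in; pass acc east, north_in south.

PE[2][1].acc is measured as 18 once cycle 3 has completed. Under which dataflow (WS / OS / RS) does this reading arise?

WS (3×2 grid), PE[2][1]:
  0: (2,1).acc=0  regs=<0,0>
  1: (2,1).acc=0  regs=<0,0>
  2: (2,1).acc=0  regs=<0,0>
  3: (2,1).acc=94  regs=<8,94>
OS (3×2 grid), PE[2][1]:
  0: (2,1).acc=0  regs=<0,0>
  1: (2,1).acc=0  regs=<0,0>
  2: (2,1).acc=0  regs=<0,0>
  3: (2,1).acc=18  regs=<3,6>
RS (3×3 grid), PE[2][1]:
  0: (2,1).acc=0  regs=<0,0>
  1: (2,1).acc=0  regs=<0,0>
  2: (2,1).acc=0  regs=<0,0>
  3: (2,1).acc=12  regs=<12,1>

dataflow = OS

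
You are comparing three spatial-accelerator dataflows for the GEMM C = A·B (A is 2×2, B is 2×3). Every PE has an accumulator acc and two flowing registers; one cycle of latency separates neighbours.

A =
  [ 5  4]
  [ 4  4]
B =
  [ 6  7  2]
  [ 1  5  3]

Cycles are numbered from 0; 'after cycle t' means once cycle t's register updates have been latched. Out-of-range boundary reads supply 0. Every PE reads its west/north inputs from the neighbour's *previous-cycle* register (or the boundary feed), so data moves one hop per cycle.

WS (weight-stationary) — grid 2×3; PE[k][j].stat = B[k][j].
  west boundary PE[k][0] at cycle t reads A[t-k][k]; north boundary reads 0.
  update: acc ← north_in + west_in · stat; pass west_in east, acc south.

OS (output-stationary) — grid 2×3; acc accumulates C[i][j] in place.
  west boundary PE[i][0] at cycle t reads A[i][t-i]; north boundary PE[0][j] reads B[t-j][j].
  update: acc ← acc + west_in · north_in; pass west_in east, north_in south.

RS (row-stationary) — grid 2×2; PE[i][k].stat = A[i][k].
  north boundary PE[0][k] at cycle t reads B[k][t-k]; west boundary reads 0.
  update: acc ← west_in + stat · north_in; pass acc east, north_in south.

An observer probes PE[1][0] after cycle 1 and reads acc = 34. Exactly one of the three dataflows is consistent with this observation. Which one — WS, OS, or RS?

dataflow = WS

Under WS (2×3), PE[1][0]:
  step 0 · PE1,0: acc=0; fwd→0 fwd↓0
  step 1 · PE1,0: acc=34; fwd→4 fwd↓34
Under OS (2×3), PE[1][0]:
  step 0 · PE1,0: acc=0; fwd→0 fwd↓0
  step 1 · PE1,0: acc=24; fwd→4 fwd↓6
Under RS (2×2), PE[1][0]:
  step 0 · PE1,0: acc=0; fwd→0 fwd↓0
  step 1 · PE1,0: acc=24; fwd→24 fwd↓6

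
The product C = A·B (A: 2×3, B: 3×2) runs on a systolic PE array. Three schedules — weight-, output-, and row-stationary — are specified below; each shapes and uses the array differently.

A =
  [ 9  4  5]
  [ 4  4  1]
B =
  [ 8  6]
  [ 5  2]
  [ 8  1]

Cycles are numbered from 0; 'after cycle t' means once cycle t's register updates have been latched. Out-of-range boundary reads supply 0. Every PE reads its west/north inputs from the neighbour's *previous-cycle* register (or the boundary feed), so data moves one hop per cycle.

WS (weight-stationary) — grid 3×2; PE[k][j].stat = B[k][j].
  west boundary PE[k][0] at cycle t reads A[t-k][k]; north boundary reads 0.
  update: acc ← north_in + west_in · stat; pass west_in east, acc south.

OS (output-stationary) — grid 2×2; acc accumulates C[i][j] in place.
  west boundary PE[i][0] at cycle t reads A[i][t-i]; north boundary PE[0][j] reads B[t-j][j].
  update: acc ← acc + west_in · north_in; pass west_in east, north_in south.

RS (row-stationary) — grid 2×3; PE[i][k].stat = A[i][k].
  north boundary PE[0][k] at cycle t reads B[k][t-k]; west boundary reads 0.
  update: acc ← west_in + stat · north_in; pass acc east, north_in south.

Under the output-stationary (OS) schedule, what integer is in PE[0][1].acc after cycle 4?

PE[0][1].acc = 67

OS 2×2: PE[0][1] cycle-by-cycle (with neighbour feeds):
  c0 r0c0: 72 / 9 / 8
  c0 r0c1: 0 / 0 / 0
  c1 r0c0: 92 / 4 / 5
  c1 r0c1: 54 / 9 / 6
  c2 r0c0: 132 / 5 / 8
  c2 r0c1: 62 / 4 / 2
  c3 r0c0: 132 / 0 / 0
  c3 r0c1: 67 / 5 / 1
  c4 r0c0: 132 / 0 / 0
  c4 r0c1: 67 / 0 / 0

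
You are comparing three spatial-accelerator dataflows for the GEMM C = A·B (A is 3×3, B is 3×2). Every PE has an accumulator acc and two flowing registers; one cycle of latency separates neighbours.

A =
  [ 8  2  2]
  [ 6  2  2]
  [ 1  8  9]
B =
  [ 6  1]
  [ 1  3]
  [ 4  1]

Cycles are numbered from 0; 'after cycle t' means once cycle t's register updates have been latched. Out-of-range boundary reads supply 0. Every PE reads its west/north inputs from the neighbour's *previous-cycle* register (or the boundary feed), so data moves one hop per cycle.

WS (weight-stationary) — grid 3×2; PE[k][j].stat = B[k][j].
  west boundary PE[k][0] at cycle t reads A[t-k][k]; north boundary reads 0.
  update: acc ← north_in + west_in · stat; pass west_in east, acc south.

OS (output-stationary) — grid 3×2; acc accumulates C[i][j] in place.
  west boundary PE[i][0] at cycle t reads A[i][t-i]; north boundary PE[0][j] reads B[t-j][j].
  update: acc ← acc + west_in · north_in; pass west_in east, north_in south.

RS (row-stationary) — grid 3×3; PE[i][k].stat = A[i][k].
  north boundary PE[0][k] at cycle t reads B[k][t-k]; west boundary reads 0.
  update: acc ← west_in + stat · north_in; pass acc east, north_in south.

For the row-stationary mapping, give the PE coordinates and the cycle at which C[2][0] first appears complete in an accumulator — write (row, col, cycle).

(row, col, cycle) = (2, 2, 4)

Under RS, C[2][0] lands at PE[2][2]:
  c0 r2c2: 0 / 0 / 0
  c1 r2c2: 0 / 0 / 0
  c2 r2c2: 0 / 0 / 0
  c3 r2c2: 0 / 0 / 0
  c4 r2c2: 50 / 50 / 4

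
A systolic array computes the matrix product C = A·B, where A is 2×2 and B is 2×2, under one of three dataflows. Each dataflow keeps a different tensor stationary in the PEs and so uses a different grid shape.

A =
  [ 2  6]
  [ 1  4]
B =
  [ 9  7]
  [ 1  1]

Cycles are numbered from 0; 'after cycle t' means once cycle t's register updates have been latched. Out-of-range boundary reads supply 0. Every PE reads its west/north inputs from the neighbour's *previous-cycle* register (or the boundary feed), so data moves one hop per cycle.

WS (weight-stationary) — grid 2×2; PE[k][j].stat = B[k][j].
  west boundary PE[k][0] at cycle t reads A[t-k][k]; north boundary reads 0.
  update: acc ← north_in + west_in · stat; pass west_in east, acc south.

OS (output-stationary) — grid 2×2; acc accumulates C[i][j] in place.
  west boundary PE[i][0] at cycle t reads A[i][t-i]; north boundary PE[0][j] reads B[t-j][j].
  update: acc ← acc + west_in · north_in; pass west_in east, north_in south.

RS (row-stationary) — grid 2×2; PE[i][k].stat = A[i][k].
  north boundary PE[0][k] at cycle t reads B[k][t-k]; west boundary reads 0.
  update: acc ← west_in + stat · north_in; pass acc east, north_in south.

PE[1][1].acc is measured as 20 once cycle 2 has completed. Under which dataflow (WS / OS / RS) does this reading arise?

WS (2×2 grid), PE[1][1]:
  after 0 — PE[1][1] acc=0, pass-E 0, pass-S 0
  after 1 — PE[1][1] acc=0, pass-E 0, pass-S 0
  after 2 — PE[1][1] acc=20, pass-E 6, pass-S 20
OS (2×2 grid), PE[1][1]:
  after 0 — PE[1][1] acc=0, pass-E 0, pass-S 0
  after 1 — PE[1][1] acc=0, pass-E 0, pass-S 0
  after 2 — PE[1][1] acc=7, pass-E 1, pass-S 7
RS (2×2 grid), PE[1][1]:
  after 0 — PE[1][1] acc=0, pass-E 0, pass-S 0
  after 1 — PE[1][1] acc=0, pass-E 0, pass-S 0
  after 2 — PE[1][1] acc=13, pass-E 13, pass-S 1

dataflow = WS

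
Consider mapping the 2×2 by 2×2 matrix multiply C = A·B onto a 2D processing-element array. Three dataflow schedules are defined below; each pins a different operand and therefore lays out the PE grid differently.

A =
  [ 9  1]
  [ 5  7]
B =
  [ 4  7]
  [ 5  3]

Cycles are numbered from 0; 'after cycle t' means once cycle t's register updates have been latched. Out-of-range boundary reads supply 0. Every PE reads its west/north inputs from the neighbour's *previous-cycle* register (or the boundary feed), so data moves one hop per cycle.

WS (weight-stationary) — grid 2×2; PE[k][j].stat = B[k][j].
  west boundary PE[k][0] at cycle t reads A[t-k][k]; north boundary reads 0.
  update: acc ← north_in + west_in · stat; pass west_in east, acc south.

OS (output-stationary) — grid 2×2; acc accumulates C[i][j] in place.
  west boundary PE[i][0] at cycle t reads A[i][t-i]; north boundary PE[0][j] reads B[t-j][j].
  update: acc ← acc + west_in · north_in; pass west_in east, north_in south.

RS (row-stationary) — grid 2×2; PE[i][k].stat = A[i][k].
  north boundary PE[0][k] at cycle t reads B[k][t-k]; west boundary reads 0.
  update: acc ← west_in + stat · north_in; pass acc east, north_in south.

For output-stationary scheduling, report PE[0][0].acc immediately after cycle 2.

PE[0][0].acc = 41

OS on a 2×2 grid — tracing PE[0][0] and its feeders:
  step 0 · PE0,0: acc=36; fwd→9 fwd↓4
  step 1 · PE0,0: acc=41; fwd→1 fwd↓5
  step 2 · PE0,0: acc=41; fwd→0 fwd↓0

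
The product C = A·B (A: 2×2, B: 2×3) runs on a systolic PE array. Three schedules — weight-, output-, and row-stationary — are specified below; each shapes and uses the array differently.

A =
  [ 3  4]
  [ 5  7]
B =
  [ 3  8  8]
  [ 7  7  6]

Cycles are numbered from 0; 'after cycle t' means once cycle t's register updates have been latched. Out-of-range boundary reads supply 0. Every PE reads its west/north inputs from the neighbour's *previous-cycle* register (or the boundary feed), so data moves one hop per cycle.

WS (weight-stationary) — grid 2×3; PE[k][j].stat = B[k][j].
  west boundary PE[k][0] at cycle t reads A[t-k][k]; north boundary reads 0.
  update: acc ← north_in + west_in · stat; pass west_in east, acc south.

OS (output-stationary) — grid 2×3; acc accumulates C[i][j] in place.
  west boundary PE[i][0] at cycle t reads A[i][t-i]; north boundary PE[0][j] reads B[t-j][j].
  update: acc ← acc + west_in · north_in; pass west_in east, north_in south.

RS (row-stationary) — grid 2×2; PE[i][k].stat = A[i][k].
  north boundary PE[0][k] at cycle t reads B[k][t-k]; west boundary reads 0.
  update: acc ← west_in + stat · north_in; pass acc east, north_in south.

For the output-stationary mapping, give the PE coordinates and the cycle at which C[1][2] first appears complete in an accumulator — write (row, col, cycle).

(row, col, cycle) = (1, 2, 4)

OS — PE[1][2] is where C[1][2] collects:
  t=0 PE[1][2]: acc=0 h=0 v=0
  t=1 PE[1][2]: acc=0 h=0 v=0
  t=2 PE[1][2]: acc=0 h=0 v=0
  t=3 PE[1][2]: acc=40 h=5 v=8
  t=4 PE[1][2]: acc=82 h=7 v=6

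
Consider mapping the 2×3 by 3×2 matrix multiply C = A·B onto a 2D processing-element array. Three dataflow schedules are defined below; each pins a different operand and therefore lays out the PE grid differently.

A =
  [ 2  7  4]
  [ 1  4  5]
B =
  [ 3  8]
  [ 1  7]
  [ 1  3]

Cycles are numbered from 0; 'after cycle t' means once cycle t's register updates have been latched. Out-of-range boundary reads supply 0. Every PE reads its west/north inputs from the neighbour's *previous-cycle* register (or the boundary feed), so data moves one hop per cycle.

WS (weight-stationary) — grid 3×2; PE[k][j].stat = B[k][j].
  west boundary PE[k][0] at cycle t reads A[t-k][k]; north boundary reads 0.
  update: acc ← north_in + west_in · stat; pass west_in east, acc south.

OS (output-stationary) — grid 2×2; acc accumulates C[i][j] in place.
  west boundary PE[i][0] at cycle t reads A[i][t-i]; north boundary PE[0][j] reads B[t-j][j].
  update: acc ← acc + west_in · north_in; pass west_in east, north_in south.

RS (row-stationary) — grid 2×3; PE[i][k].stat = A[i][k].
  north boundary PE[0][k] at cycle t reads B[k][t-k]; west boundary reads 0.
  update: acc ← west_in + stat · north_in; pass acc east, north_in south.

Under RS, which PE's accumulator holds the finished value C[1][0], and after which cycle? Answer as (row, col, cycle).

RS: C[1][0] accumulates in PE[1][2]:
  [0] (1,2) acc=0 (h:0 v:0)
  [1] (1,2) acc=0 (h:0 v:0)
  [2] (1,2) acc=0 (h:0 v:0)
  [3] (1,2) acc=12 (h:12 v:1)

(row, col, cycle) = (1, 2, 3)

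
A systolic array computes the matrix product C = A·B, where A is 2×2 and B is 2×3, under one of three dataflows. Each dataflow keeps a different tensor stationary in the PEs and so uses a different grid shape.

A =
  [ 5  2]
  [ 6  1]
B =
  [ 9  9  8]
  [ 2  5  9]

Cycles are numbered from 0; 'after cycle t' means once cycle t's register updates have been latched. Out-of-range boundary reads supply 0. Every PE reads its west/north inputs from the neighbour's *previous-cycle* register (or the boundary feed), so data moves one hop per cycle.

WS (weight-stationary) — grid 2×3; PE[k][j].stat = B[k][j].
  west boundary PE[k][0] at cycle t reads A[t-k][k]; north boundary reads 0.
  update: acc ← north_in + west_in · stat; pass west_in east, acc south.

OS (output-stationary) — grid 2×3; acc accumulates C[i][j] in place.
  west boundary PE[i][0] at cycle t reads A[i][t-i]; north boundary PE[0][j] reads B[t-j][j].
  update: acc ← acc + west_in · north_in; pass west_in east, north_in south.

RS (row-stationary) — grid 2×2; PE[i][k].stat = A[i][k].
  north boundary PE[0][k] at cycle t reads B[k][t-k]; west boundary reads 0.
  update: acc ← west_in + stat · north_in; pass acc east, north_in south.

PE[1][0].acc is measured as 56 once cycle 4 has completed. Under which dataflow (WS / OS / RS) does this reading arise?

dataflow = OS

Under WS (2×3), PE[1][0]:
  t=0 PE[1][0]: acc=0 h=0 v=0
  t=1 PE[1][0]: acc=49 h=2 v=49
  t=2 PE[1][0]: acc=56 h=1 v=56
  t=3 PE[1][0]: acc=0 h=0 v=0
  t=4 PE[1][0]: acc=0 h=0 v=0
Under OS (2×3), PE[1][0]:
  t=0 PE[1][0]: acc=0 h=0 v=0
  t=1 PE[1][0]: acc=54 h=6 v=9
  t=2 PE[1][0]: acc=56 h=1 v=2
  t=3 PE[1][0]: acc=56 h=0 v=0
  t=4 PE[1][0]: acc=56 h=0 v=0
Under RS (2×2), PE[1][0]:
  t=0 PE[1][0]: acc=0 h=0 v=0
  t=1 PE[1][0]: acc=54 h=54 v=9
  t=2 PE[1][0]: acc=54 h=54 v=9
  t=3 PE[1][0]: acc=48 h=48 v=8
  t=4 PE[1][0]: acc=0 h=0 v=0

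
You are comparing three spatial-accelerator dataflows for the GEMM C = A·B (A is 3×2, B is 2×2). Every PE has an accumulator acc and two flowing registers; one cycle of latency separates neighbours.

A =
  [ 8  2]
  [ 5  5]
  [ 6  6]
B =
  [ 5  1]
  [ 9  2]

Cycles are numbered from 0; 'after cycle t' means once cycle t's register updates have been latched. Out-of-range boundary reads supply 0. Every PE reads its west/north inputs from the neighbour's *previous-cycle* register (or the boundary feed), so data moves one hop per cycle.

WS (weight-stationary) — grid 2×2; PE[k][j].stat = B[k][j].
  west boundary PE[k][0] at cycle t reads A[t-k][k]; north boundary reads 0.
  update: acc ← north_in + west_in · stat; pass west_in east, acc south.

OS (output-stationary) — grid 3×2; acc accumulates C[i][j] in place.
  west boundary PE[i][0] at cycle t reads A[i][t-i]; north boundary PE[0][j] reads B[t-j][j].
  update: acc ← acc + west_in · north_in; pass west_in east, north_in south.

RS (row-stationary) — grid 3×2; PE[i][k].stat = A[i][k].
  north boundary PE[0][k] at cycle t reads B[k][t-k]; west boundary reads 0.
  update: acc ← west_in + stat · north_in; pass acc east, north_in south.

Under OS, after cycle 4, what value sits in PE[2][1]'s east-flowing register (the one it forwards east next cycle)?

Tracing OS — 3×2 array, target PE[2][1]:
  @0  [1,1]  acc 0  |  →0  ↓0
  @0  [2,0]  acc 0  |  →0  ↓0
  @0  [2,1]  acc 0  |  →0  ↓0
  @1  [1,1]  acc 0  |  →0  ↓0
  @1  [2,0]  acc 0  |  →0  ↓0
  @1  [2,1]  acc 0  |  →0  ↓0
  @2  [1,1]  acc 5  |  →5  ↓1
  @2  [2,0]  acc 30  |  →6  ↓5
  @2  [2,1]  acc 0  |  →0  ↓0
  @3  [1,1]  acc 15  |  →5  ↓2
  @3  [2,0]  acc 84  |  →6  ↓9
  @3  [2,1]  acc 6  |  →6  ↓1
  @4  [1,1]  acc 15  |  →0  ↓0
  @4  [2,0]  acc 84  |  →0  ↓0
  @4  [2,1]  acc 18  |  →6  ↓2

register = 6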